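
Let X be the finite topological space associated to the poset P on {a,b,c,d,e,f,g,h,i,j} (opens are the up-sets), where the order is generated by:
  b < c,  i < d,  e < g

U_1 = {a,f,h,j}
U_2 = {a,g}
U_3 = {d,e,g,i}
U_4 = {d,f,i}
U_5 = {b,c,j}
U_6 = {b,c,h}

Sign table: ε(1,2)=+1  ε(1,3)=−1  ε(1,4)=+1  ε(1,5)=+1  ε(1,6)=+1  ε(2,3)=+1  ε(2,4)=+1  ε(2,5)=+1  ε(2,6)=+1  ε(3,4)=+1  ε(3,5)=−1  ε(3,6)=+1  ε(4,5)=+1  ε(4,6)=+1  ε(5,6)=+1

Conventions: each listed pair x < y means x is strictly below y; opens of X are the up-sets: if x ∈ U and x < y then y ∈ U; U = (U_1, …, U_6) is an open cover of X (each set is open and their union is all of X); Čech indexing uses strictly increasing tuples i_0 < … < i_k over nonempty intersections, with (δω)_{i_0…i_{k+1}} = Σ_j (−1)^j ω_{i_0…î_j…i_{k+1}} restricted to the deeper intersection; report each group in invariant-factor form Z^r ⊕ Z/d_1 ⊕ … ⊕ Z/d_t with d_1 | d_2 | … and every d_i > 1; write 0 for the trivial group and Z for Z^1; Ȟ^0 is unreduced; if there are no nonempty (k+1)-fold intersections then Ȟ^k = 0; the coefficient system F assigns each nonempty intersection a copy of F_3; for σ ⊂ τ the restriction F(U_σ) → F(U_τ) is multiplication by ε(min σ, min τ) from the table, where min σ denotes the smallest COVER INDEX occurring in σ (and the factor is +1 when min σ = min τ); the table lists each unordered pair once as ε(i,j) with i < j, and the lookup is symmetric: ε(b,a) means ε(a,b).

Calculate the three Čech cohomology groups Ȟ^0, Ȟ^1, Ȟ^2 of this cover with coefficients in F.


Ȟ^0 ≅ Z/3, Ȟ^1 ≅ Z/3 ⊕ Z/3, Ȟ^2 ≅ 0

nonempty overlaps:
  U12={a} U14={f} U15={j} U16={h} U23={g} U34={d,i} U56={b,c}
C dims 6,7; δ0: rk_F3 5
degree 0: 6−5−0 = 1 → Ȟ^0 ≅ Z/3
degree 1: 7−0−5 = 2 → Ȟ^1 ≅ Z/3 ⊕ Z/3
degree 2: 0−0−0 = 0 → Ȟ^2 ≅ 0


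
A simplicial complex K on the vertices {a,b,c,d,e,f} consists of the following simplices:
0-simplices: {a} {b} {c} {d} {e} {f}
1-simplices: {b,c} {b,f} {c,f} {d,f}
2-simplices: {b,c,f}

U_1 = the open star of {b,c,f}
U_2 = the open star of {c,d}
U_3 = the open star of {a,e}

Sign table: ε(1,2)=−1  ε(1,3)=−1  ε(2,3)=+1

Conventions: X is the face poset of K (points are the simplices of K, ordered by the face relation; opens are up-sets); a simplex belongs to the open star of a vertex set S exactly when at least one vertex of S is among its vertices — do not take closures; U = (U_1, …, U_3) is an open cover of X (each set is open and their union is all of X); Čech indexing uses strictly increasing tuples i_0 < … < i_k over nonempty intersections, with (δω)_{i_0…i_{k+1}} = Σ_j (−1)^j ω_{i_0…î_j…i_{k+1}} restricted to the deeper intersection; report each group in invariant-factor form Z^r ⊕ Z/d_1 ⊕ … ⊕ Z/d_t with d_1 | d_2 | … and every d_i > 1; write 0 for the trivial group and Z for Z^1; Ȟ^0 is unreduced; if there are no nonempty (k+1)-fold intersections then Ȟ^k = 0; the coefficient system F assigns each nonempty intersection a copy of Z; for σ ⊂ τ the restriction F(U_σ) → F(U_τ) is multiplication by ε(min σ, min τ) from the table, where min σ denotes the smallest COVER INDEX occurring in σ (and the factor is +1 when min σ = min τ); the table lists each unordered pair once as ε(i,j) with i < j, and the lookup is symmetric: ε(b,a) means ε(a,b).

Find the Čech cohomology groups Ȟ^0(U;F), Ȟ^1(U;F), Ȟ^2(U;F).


nerve simplices:
  U1={{b},{c},{f},{b,c},{b,f},{c,f},{d,f},{b,c,f}} U2={{c},{d},{b,c},{c,f},{d,f},{b,c,f}} U3={{a},{e}}
  U12={{c},{b,c},{c,f},{d,f},{b,c,f}}
C dims 3,1; δ0: rk 1, SNF 1^1
degree 0: 3−1−0 = 2 → Ȟ^0 ≅ Z^2
degree 1: 1−0−1 = 0 → Ȟ^1 ≅ 0
degree 2: 0−0−0 = 0 → Ȟ^2 ≅ 0

Ȟ^0(U;F) ≅ Z^2; Ȟ^1(U;F) ≅ 0; Ȟ^2(U;F) ≅ 0


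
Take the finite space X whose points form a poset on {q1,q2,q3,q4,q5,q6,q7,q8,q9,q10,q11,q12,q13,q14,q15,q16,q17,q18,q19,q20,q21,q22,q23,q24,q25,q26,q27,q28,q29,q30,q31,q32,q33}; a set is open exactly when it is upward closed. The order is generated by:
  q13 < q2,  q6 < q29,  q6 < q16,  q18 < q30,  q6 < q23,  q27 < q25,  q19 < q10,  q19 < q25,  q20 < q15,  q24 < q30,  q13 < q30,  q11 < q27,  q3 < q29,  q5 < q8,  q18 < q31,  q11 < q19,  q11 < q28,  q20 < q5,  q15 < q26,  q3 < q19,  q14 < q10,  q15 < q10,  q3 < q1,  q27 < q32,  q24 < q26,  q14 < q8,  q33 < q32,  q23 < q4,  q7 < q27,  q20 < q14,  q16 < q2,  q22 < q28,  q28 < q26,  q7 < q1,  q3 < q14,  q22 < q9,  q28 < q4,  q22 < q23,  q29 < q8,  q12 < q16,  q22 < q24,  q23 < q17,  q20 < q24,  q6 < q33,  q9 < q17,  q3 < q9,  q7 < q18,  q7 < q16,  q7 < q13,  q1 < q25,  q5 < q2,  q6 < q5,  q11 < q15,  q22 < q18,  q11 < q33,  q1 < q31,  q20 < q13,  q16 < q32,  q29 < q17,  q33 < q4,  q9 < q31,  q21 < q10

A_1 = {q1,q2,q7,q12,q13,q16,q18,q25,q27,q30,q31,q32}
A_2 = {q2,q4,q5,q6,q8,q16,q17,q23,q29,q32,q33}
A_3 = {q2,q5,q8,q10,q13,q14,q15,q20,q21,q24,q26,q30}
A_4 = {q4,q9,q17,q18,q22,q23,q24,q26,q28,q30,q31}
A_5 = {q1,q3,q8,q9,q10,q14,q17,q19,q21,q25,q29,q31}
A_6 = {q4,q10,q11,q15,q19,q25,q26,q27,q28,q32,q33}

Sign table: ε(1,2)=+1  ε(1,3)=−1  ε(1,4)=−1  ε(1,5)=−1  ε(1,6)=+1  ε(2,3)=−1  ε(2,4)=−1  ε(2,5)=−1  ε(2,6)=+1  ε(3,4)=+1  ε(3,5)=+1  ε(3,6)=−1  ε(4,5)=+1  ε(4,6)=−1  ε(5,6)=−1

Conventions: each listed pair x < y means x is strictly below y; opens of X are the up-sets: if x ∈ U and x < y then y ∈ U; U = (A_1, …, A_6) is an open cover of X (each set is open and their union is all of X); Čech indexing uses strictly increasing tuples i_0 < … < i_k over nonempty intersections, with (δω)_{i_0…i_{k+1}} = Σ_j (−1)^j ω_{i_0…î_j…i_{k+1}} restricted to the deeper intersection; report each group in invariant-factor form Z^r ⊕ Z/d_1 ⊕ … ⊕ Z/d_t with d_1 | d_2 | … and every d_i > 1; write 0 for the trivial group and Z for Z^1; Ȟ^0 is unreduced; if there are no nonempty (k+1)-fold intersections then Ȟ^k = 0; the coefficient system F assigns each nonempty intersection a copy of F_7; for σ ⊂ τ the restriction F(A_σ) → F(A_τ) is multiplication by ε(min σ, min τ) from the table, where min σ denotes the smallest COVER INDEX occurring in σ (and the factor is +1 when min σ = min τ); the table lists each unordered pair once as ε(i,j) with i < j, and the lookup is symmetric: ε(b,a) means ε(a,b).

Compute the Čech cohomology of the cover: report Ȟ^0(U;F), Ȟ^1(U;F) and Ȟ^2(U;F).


Ȟ^0 = Z/7; Ȟ^1 = 0; Ȟ^2 = 0

nerve of the cover:
  A12={q2,q16,q32} A13={q2,q13,q30} A14={q18,q30,q31} A15={q1,q25,q31} A16={q25,q27,q32} A23={q2,q5,q8} A24={q4,q17,q23} A25={q8,q17,q29} A26={q4,q32,q33} A34={q24,q26,q30} A35={q8,q10,q14,q21} A36={q10,q15,q26} A45={q9,q17,q31} A46={q4,q26,q28} A56={q10,q19,q25}
  A123={q2} A126={q32} A134={q30} A145={q31} A156={q25} A235={q8} A245={q17} A246={q4} A346={q26} A356={q10}
C dims 6,15,10; δ0: rk_F7 5; δ1: rk_F7 10
Ȟ^0 = (6 − 5) − 0 = 1, so Ȟ^0 ≅ Z/7
Ȟ^1 = (15 − 10) − 5 = 0, so Ȟ^1 ≅ 0
Ȟ^2 = (10 − 0) − 10 = 0, so Ȟ^2 ≅ 0


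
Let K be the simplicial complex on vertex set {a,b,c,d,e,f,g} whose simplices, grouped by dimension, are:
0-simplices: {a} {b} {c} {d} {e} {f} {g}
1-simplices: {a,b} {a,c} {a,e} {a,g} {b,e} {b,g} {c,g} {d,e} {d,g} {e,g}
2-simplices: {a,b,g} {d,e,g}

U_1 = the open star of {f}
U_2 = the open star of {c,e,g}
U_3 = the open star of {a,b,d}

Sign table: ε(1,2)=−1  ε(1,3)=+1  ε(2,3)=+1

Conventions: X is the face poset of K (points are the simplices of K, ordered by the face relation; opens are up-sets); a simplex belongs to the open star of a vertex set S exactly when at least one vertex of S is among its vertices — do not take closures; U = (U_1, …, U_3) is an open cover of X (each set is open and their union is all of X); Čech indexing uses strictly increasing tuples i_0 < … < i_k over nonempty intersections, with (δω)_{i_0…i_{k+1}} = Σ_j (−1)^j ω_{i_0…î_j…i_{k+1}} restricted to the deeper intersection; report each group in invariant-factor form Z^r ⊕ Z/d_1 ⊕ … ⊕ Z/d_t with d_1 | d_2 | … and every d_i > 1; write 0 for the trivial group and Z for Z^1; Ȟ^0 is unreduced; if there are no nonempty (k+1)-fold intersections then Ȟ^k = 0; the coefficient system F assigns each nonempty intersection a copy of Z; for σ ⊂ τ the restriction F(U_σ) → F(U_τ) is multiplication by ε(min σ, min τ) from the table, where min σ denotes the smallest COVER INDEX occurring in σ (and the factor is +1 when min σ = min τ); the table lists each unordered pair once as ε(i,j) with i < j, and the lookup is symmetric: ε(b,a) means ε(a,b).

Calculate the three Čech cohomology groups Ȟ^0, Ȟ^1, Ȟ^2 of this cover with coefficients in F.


nonempty overlaps:
  U1={{f}} U2={{c},{e},{g},{a,c},{a,e},{a,g},{b,e},{b,g},{c,g},{d,e},{d,g},{e,g},{a,b,g},{d,e,g}} U3={{a},{b},{d},{a,b},{a,c},{a,e},{a,g},{b,e},{b,g},{d,e},{d,g},{a,b,g},{d,e,g}}
  U23={{a,c},{a,e},{a,g},{b,e},{b,g},{d,e},{d,g},{a,b,g},{d,e,g}}
C dims 3,1; δ0: rk 1, SNF 1^1
degree 0: 3−1−0 = 2 → Ȟ^0 ≅ Z^2
degree 1: 1−0−1 = 0 → Ȟ^1 ≅ 0
degree 2: 0−0−0 = 0 → Ȟ^2 ≅ 0

Ȟ^0(U;F) ≅ Z^2; Ȟ^1(U;F) ≅ 0; Ȟ^2(U;F) ≅ 0


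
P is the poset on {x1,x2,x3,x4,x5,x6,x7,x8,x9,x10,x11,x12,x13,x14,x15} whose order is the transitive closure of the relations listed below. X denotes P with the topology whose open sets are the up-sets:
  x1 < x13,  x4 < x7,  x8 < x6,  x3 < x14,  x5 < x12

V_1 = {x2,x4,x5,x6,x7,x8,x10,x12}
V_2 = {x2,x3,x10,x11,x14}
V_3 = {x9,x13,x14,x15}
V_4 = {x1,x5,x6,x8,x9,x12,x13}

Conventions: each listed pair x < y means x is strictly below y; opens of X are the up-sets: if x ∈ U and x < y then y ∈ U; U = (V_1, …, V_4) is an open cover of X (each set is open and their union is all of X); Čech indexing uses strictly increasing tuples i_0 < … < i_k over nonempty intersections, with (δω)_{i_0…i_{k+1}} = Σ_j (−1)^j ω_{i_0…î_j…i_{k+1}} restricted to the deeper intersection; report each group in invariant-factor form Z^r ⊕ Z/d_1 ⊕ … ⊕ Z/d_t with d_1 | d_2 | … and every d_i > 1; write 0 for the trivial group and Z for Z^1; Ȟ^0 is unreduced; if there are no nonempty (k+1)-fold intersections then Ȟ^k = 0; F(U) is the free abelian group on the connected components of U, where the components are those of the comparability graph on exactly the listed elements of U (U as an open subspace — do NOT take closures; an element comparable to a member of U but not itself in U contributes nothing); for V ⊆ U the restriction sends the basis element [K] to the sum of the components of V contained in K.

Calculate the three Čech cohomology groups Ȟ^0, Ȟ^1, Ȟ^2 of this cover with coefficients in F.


nerve of the cover:
  V12={x2,x10} V14={x5,x6,x8,x12} V23={x14} V34={x9,x13}
components per intersection:
  V1: {x2} {x4,x7} {x5,x12} {x6,x8} {x10}
  V2: {x2} {x3,x14} {x10} {x11}
  V3: {x9} {x13} {x14} {x15}
  V4: {x1,x13} {x5,x12} {x6,x8} {x9}
  V12: {x2} {x10}
  V14: {x5,x12} {x6,x8}
  V23: {x14}
  V34: {x9} {x13}
C dims 17,7; δ0: rk 7, SNF 1^7
Ȟ^0 = (17 − 7) − 0 = 10, so Ȟ^0 ≅ Z^10
Ȟ^1 = (7 − 0) − 7 = 0, so Ȟ^1 ≅ 0
Ȟ^2 = (0 − 0) − 0 = 0, so Ȟ^2 ≅ 0

Ȟ^0 = Z^10, Ȟ^1 = 0, Ȟ^2 = 0


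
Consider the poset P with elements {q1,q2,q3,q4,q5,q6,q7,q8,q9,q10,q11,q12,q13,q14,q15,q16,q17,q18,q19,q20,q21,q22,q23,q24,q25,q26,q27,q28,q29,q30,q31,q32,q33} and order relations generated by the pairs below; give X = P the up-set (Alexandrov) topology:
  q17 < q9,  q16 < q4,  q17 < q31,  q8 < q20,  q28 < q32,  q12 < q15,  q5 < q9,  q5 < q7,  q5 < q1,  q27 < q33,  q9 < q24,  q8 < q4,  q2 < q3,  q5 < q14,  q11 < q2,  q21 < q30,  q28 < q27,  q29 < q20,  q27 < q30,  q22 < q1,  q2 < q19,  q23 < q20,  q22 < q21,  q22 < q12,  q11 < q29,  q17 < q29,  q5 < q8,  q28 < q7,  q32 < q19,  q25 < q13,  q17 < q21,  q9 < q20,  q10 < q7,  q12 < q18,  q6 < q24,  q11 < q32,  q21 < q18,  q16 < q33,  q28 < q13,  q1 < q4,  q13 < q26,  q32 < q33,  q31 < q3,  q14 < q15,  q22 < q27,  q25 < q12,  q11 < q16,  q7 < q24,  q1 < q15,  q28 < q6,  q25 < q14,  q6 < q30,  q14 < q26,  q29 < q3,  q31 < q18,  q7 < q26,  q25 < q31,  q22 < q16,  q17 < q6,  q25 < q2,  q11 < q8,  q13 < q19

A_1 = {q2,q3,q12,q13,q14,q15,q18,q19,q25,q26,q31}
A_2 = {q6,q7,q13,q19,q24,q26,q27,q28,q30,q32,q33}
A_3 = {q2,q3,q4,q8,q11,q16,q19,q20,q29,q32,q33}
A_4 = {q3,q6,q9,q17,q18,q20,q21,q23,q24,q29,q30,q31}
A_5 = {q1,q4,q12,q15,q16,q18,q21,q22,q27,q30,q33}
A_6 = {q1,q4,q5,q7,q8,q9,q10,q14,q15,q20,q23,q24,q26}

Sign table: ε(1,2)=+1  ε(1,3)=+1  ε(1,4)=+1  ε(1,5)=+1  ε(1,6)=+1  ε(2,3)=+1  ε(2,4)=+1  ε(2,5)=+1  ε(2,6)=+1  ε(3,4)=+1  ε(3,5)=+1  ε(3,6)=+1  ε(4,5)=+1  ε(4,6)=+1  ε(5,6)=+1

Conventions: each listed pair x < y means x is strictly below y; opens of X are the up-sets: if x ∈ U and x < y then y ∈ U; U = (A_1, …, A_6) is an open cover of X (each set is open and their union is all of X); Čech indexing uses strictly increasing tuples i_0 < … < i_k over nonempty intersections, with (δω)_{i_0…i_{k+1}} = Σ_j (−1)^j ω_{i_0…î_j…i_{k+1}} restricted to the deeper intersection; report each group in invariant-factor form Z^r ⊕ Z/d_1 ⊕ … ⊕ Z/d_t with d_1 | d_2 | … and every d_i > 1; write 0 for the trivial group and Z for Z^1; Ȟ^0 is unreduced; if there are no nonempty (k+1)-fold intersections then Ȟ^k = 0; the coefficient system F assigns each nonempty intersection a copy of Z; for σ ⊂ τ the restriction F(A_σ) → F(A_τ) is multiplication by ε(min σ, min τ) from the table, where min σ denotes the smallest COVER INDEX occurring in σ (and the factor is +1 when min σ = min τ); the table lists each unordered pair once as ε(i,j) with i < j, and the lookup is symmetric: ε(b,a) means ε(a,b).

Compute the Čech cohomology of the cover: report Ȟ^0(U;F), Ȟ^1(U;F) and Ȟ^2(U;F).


nerve simplices:
  A12={q13,q19,q26} A13={q2,q3,q19} A14={q3,q18,q31} A15={q12,q15,q18} A16={q14,q15,q26} A23={q19,q32,q33} A24={q6,q24,q30} A25={q27,q30,q33} A26={q7,q24,q26} A34={q3,q20,q29} A35={q4,q16,q33} A36={q4,q8,q20} A45={q18,q21,q30} A46={q9,q20,q23,q24} A56={q1,q4,q15}
  A123={q19} A126={q26} A134={q3} A145={q18} A156={q15} A235={q33} A245={q30} A246={q24} A346={q20} A356={q4}
C dims 6,15,10; δ0: rk 5, SNF 1^5; δ1: rk 10, SNF 1^9·2
degree 0: 6−5−0 = 1 → Ȟ^0 ≅ Z
degree 1: 15−10−5 = 0 → Ȟ^1 ≅ 0
degree 2: 10−0−10 = 0 plus torsion [2] → Ȟ^2 ≅ Z/2

Ȟ^0 ≅ Z,  Ȟ^1 ≅ 0,  Ȟ^2 ≅ Z/2


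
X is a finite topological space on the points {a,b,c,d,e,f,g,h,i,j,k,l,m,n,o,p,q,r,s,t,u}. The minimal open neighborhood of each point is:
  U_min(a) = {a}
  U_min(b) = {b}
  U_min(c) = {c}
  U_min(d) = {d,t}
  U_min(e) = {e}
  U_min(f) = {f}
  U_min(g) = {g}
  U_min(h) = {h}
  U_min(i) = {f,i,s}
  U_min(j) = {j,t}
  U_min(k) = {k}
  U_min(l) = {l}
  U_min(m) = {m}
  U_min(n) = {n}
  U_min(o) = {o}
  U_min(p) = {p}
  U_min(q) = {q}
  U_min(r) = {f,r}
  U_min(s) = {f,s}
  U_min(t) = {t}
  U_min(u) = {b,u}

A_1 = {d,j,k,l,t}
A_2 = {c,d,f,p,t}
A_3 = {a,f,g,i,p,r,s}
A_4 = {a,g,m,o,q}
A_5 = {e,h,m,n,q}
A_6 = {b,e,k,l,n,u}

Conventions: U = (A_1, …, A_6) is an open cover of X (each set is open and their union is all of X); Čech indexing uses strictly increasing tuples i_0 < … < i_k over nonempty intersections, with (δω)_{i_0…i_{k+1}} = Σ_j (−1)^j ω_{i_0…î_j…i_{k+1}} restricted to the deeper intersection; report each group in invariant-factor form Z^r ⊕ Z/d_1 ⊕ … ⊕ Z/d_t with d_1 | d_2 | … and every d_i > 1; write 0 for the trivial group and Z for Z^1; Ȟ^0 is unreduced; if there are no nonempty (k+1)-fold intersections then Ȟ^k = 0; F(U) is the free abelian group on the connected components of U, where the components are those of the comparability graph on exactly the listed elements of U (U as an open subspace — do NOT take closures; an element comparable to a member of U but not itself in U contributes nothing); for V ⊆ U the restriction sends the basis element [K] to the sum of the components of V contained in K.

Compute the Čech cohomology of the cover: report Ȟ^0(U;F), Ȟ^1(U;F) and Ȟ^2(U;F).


Ȟ^0 ≅ Z^15, Ȟ^1 ≅ 0 and Ȟ^2 ≅ 0

nonempty intersections:
  A12={d,t} A16={k,l} A23={f,p} A34={a,g} A45={m,q} A56={e,n}
components per intersection:
  A1: {d,j,t} {k} {l}
  A2: {c} {d,t} {f} {p}
  A3: {a} {f,i,r,s} {g} {p}
  A4: {a} {g} {m} {o} {q}
  A5: {e} {h} {m} {n} {q}
  A6: {b,u} {e} {k} {l} {n}
  A12: {d,t}
  A16: {k} {l}
  A23: {f} {p}
  A34: {a} {g}
  A45: {m} {q}
  A56: {e} {n}
C dims 26,11; δ0: rk 11, SNF 1^11
Ȟ^0: (26−11)−0=15 ⇒ Z^15
Ȟ^1: (11−0)−11=0 ⇒ 0
Ȟ^2: (0−0)−0=0 ⇒ 0


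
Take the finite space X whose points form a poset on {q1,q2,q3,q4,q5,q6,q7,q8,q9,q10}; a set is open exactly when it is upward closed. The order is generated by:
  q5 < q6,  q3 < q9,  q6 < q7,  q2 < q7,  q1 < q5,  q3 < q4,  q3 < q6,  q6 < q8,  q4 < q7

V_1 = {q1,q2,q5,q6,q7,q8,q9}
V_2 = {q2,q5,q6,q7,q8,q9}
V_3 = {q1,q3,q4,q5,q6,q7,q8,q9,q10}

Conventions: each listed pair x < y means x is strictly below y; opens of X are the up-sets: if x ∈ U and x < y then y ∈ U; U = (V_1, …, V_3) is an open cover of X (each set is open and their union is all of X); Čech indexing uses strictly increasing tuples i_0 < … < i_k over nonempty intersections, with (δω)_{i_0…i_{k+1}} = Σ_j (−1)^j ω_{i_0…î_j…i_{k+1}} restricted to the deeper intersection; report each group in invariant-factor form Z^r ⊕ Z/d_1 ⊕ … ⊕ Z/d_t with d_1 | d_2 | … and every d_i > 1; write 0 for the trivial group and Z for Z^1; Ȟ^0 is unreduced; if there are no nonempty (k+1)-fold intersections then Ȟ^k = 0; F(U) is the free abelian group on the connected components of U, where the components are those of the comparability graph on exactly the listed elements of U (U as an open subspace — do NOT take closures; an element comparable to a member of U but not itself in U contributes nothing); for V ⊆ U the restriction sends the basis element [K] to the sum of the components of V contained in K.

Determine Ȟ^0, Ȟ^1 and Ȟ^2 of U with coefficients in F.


Ȟ^0 = Z^2, Ȟ^1 = 0, Ȟ^2 = 0

cover nerve:
  V12={q2,q5,q6,q7,q8,q9} V13={q1,q5,q6,q7,q8,q9} V23={q5,q6,q7,q8,q9}
  V123={q5,q6,q7,q8,q9}
components per intersection:
  V1: {q1,q2,q5,q6,q7,q8} {q9}
  V2: {q2,q5,q6,q7,q8} {q9}
  V3: {q1,q3,q4,q5,q6,q7,q8,q9} {q10}
  V12: {q2,q5,q6,q7,q8} {q9}
  V13: {q1,q5,q6,q7,q8} {q9}
  V23: {q5,q6,q7,q8} {q9}
  V123: {q5,q6,q7,q8} {q9}
C dims 6,6,2; δ0: rk 4, SNF 1^4; δ1: rk 2, SNF 1^2
Ȟ^0: (6−4)−0=2 ⇒ Z^2
Ȟ^1: (6−2)−4=0 ⇒ 0
Ȟ^2: (2−0)−2=0 ⇒ 0


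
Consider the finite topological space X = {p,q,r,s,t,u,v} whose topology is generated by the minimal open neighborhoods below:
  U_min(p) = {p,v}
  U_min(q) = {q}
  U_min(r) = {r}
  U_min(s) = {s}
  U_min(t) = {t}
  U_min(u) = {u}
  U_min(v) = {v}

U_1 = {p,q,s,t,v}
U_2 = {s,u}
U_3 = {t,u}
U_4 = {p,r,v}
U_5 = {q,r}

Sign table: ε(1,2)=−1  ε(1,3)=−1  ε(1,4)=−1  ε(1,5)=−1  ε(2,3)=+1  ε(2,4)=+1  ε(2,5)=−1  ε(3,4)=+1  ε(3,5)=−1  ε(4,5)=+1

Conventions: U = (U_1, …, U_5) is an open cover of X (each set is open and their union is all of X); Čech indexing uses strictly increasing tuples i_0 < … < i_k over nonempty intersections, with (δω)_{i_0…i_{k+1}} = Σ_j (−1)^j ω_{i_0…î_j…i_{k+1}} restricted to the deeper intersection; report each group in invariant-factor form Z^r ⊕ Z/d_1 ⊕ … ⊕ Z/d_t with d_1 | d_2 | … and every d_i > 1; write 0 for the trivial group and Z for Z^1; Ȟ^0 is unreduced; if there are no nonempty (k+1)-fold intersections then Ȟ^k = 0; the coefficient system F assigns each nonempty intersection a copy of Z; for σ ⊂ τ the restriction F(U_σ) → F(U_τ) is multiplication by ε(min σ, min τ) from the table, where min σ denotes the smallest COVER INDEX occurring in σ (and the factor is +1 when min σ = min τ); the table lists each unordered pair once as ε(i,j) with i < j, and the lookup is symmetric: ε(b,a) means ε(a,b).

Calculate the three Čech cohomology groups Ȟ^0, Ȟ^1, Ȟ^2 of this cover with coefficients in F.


nerve of the cover:
  U12={s} U13={t} U14={p,v} U15={q} U23={u} U45={r}
C dims 5,6; δ0: rk 4, SNF 1^4
Ȟ^0 = (5 − 4) − 0 = 1, so Ȟ^0 ≅ Z
Ȟ^1 = (6 − 0) − 4 = 2, so Ȟ^1 ≅ Z^2
Ȟ^2 = (0 − 0) − 0 = 0, so Ȟ^2 ≅ 0

Ȟ^0 ≅ Z; Ȟ^1 ≅ Z^2; Ȟ^2 ≅ 0


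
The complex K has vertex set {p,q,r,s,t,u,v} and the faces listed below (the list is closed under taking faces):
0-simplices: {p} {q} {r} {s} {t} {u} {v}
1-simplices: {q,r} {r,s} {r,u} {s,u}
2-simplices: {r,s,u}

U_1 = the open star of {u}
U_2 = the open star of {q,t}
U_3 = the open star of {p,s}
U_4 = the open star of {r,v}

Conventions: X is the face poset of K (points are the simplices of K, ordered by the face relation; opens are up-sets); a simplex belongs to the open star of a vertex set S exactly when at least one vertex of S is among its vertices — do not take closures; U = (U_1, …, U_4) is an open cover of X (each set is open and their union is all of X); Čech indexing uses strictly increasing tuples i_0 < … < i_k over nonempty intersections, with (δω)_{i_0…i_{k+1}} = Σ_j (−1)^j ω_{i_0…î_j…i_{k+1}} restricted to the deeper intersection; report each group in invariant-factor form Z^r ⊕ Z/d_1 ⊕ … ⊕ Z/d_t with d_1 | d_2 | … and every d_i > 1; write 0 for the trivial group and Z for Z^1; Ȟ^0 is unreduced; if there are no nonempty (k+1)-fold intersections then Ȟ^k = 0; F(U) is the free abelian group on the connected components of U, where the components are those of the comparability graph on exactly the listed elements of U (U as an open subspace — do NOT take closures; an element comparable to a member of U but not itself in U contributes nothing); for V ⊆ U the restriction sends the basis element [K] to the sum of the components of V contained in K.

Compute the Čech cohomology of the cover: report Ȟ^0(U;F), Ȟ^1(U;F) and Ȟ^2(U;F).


Ȟ^0 = Z^4, Ȟ^1 = 0 and Ȟ^2 = 0

nerve of the cover:
  U1={{u},{r,u},{s,u},{r,s,u}} U2={{q},{t},{q,r}} U3={{p},{s},{r,s},{s,u},{r,s,u}} U4={{r},{v},{q,r},{r,s},{r,u},{r,s,u}}
  U13={{s,u},{r,s,u}} U14={{r,u},{r,s,u}} U24={{q,r}} U34={{r,s},{r,s,u}}
  U134={{r,s,u}}
components per intersection:
  U1: {{u},{r,u},{s,u},{r,s,u}}
  U2: {{q},{q,r}} {{t}}
  U3: {{p}} {{s},{r,s},{s,u},{r,s,u}}
  U4: {{r},{q,r},{r,s},{r,u},{r,s,u}} {{v}}
  U13: {{s,u},{r,s,u}}
  U14: {{r,u},{r,s,u}}
  U24: {{q,r}}
  U34: {{r,s},{r,s,u}}
  U134: {{r,s,u}}
C dims 7,4,1; δ0: rk 3, SNF 1^3; δ1: rk 1, SNF 1^1
Ȟ^0 = (7 − 3) − 0 = 4, so Ȟ^0 ≅ Z^4
Ȟ^1 = (4 − 1) − 3 = 0, so Ȟ^1 ≅ 0
Ȟ^2 = (1 − 0) − 1 = 0, so Ȟ^2 ≅ 0


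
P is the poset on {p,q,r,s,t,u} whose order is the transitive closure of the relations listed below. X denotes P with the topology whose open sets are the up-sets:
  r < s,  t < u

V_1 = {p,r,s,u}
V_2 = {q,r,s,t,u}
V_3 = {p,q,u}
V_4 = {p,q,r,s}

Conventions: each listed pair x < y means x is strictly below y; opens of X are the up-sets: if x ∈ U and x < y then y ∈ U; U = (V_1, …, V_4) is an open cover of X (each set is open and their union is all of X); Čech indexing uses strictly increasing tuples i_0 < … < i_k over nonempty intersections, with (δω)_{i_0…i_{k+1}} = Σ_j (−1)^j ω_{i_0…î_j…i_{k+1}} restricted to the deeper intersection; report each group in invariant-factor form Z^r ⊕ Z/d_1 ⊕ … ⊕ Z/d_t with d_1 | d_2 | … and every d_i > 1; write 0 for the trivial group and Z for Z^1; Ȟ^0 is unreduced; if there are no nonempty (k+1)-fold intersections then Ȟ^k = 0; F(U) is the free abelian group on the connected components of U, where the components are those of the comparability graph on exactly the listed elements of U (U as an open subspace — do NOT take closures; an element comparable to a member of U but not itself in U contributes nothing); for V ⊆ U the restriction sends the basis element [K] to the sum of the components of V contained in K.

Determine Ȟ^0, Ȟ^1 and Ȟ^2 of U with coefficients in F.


intersection data:
  V12={r,s,u} V13={p,u} V14={p,r,s} V23={q,u} V24={q,r,s} V34={p,q}
  V123={u} V124={r,s} V134={p} V234={q}
components per intersection:
  V1: {p} {r,s} {u}
  V2: {q} {r,s} {t,u}
  V3: {p} {q} {u}
  V4: {p} {q} {r,s}
  V12: {r,s} {u}
  V13: {p} {u}
  V14: {p} {r,s}
  V23: {q} {u}
  V24: {q} {r,s}
  V34: {p} {q}
  V123: {u}
  V124: {r,s}
  V134: {p}
  V234: {q}
C dims 12,12,4; δ0: rk 8, SNF 1^8; δ1: rk 4, SNF 1^4
Ȟ^0 = (12 − 8) − 0 = 4, so Ȟ^0 ≅ Z^4
Ȟ^1 = (12 − 4) − 8 = 0, so Ȟ^1 ≅ 0
Ȟ^2 = (4 − 0) − 4 = 0, so Ȟ^2 ≅ 0

Ȟ^0(U;F) ≅ Z^4, Ȟ^1(U;F) ≅ 0 and Ȟ^2(U;F) ≅ 0


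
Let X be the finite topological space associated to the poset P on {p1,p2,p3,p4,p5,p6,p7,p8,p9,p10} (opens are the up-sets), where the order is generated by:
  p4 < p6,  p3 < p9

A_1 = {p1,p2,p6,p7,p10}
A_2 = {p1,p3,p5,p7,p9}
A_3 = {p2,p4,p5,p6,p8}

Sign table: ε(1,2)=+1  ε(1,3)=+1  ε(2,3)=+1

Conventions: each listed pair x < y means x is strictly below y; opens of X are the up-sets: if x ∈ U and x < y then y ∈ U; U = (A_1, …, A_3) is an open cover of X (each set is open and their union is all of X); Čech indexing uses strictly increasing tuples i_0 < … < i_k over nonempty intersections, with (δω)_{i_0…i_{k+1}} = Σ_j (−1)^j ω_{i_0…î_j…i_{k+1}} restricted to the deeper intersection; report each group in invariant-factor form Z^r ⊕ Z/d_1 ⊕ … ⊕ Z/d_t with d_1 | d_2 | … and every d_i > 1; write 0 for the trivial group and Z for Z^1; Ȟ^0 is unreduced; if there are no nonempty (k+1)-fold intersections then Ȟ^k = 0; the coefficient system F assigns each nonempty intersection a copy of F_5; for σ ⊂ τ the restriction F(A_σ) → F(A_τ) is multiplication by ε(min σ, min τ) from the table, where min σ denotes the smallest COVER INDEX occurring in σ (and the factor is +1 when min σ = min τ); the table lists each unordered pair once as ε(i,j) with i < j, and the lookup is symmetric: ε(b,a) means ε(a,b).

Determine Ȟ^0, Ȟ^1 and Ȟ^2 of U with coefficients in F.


Ȟ^0 ≅ Z/5,  Ȟ^1 ≅ Z/5,  Ȟ^2 ≅ 0

cover nerve:
  A12={p1,p7} A13={p2,p6} A23={p5}
C dims 3,3; δ0: rk_F5 2
Ȟ^0: (3−2)−0=1 ⇒ Z/5
Ȟ^1: (3−0)−2=1 ⇒ Z/5
Ȟ^2: (0−0)−0=0 ⇒ 0


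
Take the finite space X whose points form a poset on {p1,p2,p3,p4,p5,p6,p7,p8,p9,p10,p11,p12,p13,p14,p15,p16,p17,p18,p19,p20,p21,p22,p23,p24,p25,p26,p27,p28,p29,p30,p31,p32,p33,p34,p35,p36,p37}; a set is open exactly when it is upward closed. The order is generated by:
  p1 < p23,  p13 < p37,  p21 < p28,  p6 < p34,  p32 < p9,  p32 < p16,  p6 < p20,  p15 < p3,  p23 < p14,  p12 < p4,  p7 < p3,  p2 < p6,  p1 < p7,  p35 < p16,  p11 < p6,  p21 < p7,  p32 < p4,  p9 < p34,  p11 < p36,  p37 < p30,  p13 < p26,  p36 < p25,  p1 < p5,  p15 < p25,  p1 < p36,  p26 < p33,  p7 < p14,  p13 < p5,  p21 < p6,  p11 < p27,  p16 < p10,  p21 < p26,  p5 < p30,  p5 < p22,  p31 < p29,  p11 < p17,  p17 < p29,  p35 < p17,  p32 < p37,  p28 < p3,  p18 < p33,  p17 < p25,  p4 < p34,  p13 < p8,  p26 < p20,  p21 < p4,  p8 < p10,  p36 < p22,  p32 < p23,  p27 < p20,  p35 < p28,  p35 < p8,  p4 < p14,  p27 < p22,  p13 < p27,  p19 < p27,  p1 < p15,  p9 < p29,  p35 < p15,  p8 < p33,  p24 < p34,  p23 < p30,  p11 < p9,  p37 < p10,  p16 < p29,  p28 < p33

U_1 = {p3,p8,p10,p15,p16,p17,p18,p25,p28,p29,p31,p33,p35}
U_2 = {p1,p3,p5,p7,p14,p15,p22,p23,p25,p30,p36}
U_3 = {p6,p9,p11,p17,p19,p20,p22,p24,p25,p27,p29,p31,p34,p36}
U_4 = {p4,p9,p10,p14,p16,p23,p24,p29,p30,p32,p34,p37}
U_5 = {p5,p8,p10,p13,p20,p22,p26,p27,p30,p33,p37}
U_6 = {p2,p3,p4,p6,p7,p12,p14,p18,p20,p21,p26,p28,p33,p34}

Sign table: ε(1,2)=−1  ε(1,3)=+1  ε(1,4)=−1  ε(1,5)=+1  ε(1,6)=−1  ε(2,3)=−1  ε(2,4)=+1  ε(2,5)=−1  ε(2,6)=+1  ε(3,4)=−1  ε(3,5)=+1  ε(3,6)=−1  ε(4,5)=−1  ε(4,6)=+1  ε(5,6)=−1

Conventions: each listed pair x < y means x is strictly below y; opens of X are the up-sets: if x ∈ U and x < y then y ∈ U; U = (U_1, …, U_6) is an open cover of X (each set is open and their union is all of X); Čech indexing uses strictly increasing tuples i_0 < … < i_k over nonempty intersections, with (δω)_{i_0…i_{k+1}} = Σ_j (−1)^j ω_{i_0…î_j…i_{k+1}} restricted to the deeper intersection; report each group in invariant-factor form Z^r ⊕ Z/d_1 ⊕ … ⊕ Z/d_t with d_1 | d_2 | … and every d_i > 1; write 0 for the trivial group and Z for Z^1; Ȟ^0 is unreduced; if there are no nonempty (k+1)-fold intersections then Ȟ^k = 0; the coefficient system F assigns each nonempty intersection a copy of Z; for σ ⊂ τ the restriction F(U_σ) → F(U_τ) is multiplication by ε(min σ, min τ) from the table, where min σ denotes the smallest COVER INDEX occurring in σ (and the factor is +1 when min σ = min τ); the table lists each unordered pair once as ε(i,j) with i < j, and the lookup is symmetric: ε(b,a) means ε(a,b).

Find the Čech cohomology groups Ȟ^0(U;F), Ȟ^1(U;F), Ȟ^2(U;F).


nerve of the cover:
  U12={p3,p15,p25} U13={p17,p25,p29,p31} U14={p10,p16,p29} U15={p8,p10,p33} U16={p3,p18,p28,p33} U23={p22,p25,p36} U24={p14,p23,p30} U25={p5,p22,p30} U26={p3,p7,p14} U34={p9,p24,p29,p34} U35={p20,p22,p27} U36={p6,p20,p34} U45={p10,p30,p37} U46={p4,p14,p34} U56={p20,p26,p33}
  U123={p25} U126={p3} U134={p29} U145={p10} U156={p33} U235={p22} U245={p30} U246={p14} U346={p34} U356={p20}
C dims 6,15,10; δ0: rk 5, SNF 1^5; δ1: rk 10, SNF 1^9·2
Ȟ^0 = (6 − 5) − 0 = 1, so Ȟ^0 ≅ Z
Ȟ^1 = (15 − 10) − 5 = 0, so Ȟ^1 ≅ 0
Ȟ^2 = (10 − 0) − 10 = 0 plus torsion [2], so Ȟ^2 ≅ Z/2

Ȟ^0(U;F) ≅ Z; Ȟ^1(U;F) ≅ 0; Ȟ^2(U;F) ≅ Z/2


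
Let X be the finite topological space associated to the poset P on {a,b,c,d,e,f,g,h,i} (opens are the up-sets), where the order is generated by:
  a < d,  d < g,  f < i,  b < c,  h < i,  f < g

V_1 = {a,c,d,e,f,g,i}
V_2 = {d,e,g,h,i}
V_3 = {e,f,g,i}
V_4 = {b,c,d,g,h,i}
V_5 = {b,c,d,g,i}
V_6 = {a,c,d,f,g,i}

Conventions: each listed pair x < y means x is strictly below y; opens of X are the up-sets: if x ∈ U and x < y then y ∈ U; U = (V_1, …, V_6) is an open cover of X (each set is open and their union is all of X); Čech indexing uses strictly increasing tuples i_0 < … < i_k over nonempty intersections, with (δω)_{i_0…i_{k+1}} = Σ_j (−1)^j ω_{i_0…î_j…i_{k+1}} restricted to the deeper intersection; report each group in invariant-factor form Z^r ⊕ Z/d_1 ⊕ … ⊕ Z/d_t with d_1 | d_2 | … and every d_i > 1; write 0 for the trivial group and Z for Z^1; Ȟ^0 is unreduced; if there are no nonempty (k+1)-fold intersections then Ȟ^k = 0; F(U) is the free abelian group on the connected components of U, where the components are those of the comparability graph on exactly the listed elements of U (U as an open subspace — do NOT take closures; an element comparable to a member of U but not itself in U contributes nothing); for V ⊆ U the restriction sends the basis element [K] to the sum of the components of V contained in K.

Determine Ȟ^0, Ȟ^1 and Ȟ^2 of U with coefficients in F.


Ȟ^0(U;F) ≅ Z^3; Ȟ^1(U;F) ≅ 0; Ȟ^2(U;F) ≅ 0

nerve of the cover:
  V12={d,e,g,i} V13={e,f,g,i} V14={c,d,g,i} V15={c,d,g,i} V16={a,c,d,f,g,i} V23={e,g,i} V24={d,g,h,i} V25={d,g,i} V26={d,g,i} V34={g,i} V35={g,i} V36={f,g,i} V45={b,c,d,g,i} V46={c,d,g,i} V56={c,d,g,i}
  V123={e,g,i} V124={d,g,i} V125={d,g,i} V126={d,g,i} V134={g,i} V135={g,i} V136={f,g,i} V145={c,d,g,i} V146={c,d,g,i} V156={c,d,g,i} V234={g,i} V235={g,i} V236={g,i} V245={d,g,i} V246={d,g,i} V256={d,g,i} V345={g,i} V346={g,i} V356={g,i} V456={c,d,g,i}
  V1234={g,i} V1235={g,i} V1236={g,i} V1245={d,g,i} V1246={d,g,i} V1256={d,g,i} V1345={g,i} V1346={g,i} V1356={g,i} V1456={c,d,g,i} V2345={g,i} V2346={g,i} V2356={g,i} V2456={d,g,i} V3456={g,i}
  V12345={g,i} V12346={g,i} V12356={g,i} V12456={d,g,i} V13456={g,i} V23456={g,i}
  V123456={g,i}
components per intersection:
  V1: {a,d,f,g,i} {c} {e}
  V2: {d,g} {e} {h,i}
  V3: {e} {f,g,i}
  V4: {b,c} {d,g} {h,i}
  V5: {b,c} {d,g} {i}
  V6: {a,d,f,g,i} {c}
  V12: {d,g} {e} {i}
  V13: {e} {f,g,i}
  V14: {c} {d,g} {i}
  V15: {c} {d,g} {i}
  V16: {a,d,f,g,i} {c}
  V23: {e} {g} {i}
  V24: {d,g} {h,i}
  V25: {d,g} {i}
  V26: {d,g} {i}
  V34: {g} {i}
  V35: {g} {i}
  V36: {f,g,i}
  V45: {b,c} {d,g} {i}
  V46: {c} {d,g} {i}
  V56: {c} {d,g} {i}
  V123: {e} {g} {i}
  V124: {d,g} {i}
  V125: {d,g} {i}
  V126: {d,g} {i}
  V134: {g} {i}
  V135: {g} {i}
  V136: {f,g,i}
  V145: {c} {d,g} {i}
  V146: {c} {d,g} {i}
  V156: {c} {d,g} {i}
  V234: {g} {i}
  V235: {g} {i}
  V236: {g} {i}
  V245: {d,g} {i}
  V246: {d,g} {i}
  V256: {d,g} {i}
  V345: {g} {i}
  V346: {g} {i}
  V356: {g} {i}
  V456: {c} {d,g} {i}
  V1234: {g} {i}
  V1235: {g} {i}
  V1236: {g} {i}
  V1245: {d,g} {i}
  V1246: {d,g} {i}
  V1256: {d,g} {i}
  V1345: {g} {i}
  V1346: {g} {i}
  V1356: {g} {i}
  V1456: {c} {d,g} {i}
  V2345: {g} {i}
  V2346: {g} {i}
  V2356: {g} {i}
  V2456: {d,g} {i}
  V3456: {g} {i}
  V12345: {g} {i}
  V12346: {g} {i}
  V12356: {g} {i}
  V12456: {d,g} {i}
  V13456: {g} {i}
  V23456: {g} {i}
  V123456: {g} {i}
C dims 16,36,44,31; δ0: rk 13, SNF 1^13; δ1: rk 23, SNF 1^23; δ2: rk 21, SNF 1^21
Ȟ^0 = (16 − 13) − 0 = 3, so Ȟ^0 ≅ Z^3
Ȟ^1 = (36 − 23) − 13 = 0, so Ȟ^1 ≅ 0
Ȟ^2 = (44 − 21) − 23 = 0, so Ȟ^2 ≅ 0


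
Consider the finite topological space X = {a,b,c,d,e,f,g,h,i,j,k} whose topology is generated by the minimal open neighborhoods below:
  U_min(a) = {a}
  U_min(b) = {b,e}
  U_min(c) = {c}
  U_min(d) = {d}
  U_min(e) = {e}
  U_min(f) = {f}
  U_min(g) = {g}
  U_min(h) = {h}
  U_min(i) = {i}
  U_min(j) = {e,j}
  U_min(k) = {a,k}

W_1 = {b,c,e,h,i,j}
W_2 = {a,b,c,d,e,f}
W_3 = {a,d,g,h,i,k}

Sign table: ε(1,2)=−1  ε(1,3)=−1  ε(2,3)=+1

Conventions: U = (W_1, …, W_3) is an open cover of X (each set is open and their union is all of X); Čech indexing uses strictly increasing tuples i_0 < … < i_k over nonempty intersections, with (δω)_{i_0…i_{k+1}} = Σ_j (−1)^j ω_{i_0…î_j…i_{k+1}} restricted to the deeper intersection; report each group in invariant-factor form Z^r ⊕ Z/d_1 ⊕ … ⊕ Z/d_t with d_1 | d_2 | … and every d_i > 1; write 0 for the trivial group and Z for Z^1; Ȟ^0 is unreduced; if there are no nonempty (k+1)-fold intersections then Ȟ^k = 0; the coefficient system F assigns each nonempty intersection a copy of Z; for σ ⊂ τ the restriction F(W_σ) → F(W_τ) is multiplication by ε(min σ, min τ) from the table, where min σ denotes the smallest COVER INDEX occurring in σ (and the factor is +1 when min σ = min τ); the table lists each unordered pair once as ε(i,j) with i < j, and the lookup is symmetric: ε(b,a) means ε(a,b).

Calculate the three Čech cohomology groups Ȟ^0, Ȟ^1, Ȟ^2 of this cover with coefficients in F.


Ȟ^0 = Z, Ȟ^1 = Z and Ȟ^2 = 0

nonempty intersections:
  W12={b,c,e} W13={h,i} W23={a,d}
C dims 3,3; δ0: rk 2, SNF 1^2
Ȟ^0: (3−2)−0=1 ⇒ Z
Ȟ^1: (3−0)−2=1 ⇒ Z
Ȟ^2: (0−0)−0=0 ⇒ 0


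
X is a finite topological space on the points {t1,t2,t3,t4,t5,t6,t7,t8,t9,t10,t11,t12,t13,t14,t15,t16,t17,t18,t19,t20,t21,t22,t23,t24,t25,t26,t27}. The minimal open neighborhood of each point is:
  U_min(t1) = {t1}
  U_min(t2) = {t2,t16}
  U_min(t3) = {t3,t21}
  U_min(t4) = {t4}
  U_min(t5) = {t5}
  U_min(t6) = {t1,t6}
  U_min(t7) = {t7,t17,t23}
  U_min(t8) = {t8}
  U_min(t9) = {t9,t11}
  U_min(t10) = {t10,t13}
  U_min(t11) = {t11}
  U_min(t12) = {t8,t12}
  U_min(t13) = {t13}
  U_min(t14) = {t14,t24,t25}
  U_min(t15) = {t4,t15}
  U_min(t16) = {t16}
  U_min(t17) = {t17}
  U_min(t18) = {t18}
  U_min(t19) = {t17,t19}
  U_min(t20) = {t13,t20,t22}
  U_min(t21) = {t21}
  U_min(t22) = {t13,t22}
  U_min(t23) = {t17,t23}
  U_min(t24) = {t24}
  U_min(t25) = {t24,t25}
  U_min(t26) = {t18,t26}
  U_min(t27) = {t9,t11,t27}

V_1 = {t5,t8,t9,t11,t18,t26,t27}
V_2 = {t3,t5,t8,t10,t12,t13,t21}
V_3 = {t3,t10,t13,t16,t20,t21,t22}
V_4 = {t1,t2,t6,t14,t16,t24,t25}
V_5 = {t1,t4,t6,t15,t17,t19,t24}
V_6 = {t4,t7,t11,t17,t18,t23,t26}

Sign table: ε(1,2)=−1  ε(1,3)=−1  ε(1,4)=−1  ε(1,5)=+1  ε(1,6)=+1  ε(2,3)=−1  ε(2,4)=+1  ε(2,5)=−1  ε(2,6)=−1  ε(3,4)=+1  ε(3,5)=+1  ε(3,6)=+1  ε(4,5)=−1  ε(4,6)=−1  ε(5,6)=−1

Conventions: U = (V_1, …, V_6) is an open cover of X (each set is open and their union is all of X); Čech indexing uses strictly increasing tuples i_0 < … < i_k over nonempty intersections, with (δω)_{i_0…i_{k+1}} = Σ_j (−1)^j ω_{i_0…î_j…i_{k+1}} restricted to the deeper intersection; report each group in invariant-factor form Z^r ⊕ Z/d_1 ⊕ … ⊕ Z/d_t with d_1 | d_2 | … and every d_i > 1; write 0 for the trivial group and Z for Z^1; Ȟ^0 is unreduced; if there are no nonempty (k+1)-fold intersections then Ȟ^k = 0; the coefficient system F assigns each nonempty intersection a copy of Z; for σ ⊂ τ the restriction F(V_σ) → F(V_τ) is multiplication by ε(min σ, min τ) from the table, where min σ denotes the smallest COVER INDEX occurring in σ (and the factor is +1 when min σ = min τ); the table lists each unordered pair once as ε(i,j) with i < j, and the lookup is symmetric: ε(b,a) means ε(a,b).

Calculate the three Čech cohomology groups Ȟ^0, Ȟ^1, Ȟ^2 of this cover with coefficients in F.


Ȟ^0(U;F) ≅ Z, Ȟ^1(U;F) ≅ Z and Ȟ^2(U;F) ≅ 0

cover nerve:
  V12={t5,t8} V16={t11,t18,t26} V23={t3,t10,t13,t21} V34={t16} V45={t1,t6,t24} V56={t4,t17}
C dims 6,6; δ0: rk 5, SNF 1^5
Ȟ^0: (6−5)−0=1 ⇒ Z
Ȟ^1: (6−0)−5=1 ⇒ Z
Ȟ^2: (0−0)−0=0 ⇒ 0


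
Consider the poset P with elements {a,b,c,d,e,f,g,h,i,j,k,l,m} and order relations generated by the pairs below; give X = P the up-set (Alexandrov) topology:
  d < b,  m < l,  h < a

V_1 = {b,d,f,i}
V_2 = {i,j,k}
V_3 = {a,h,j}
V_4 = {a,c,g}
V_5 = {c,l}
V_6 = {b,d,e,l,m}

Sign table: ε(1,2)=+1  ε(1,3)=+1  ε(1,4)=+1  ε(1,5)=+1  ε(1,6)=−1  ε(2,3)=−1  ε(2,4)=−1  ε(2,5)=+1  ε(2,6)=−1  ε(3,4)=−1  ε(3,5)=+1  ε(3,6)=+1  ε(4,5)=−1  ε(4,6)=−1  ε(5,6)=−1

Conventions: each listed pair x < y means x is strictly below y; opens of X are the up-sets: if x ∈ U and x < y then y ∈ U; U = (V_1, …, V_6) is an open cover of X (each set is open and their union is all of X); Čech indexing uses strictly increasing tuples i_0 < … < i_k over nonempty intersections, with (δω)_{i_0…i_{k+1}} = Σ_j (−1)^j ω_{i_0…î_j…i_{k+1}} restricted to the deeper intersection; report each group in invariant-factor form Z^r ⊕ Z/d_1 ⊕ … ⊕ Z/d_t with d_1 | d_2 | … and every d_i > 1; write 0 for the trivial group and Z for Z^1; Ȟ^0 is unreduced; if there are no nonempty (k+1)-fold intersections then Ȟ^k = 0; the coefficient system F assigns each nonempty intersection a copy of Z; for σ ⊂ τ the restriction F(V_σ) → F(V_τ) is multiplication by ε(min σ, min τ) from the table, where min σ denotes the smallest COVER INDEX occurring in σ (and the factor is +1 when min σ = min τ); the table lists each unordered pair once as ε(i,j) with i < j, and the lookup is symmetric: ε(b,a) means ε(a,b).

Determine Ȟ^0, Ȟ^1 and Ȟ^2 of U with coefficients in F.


nerve of the cover:
  V12={i} V16={b,d} V23={j} V34={a} V45={c} V56={l}
C dims 6,6; δ0: rk 6, SNF 1^5·2
Ȟ^0 = (6 − 6) − 0 = 0, so Ȟ^0 ≅ 0
Ȟ^1 = (6 − 0) − 6 = 0 plus torsion [2], so Ȟ^1 ≅ Z/2
Ȟ^2 = (0 − 0) − 0 = 0, so Ȟ^2 ≅ 0

Ȟ^0 ≅ 0; Ȟ^1 ≅ Z/2; Ȟ^2 ≅ 0


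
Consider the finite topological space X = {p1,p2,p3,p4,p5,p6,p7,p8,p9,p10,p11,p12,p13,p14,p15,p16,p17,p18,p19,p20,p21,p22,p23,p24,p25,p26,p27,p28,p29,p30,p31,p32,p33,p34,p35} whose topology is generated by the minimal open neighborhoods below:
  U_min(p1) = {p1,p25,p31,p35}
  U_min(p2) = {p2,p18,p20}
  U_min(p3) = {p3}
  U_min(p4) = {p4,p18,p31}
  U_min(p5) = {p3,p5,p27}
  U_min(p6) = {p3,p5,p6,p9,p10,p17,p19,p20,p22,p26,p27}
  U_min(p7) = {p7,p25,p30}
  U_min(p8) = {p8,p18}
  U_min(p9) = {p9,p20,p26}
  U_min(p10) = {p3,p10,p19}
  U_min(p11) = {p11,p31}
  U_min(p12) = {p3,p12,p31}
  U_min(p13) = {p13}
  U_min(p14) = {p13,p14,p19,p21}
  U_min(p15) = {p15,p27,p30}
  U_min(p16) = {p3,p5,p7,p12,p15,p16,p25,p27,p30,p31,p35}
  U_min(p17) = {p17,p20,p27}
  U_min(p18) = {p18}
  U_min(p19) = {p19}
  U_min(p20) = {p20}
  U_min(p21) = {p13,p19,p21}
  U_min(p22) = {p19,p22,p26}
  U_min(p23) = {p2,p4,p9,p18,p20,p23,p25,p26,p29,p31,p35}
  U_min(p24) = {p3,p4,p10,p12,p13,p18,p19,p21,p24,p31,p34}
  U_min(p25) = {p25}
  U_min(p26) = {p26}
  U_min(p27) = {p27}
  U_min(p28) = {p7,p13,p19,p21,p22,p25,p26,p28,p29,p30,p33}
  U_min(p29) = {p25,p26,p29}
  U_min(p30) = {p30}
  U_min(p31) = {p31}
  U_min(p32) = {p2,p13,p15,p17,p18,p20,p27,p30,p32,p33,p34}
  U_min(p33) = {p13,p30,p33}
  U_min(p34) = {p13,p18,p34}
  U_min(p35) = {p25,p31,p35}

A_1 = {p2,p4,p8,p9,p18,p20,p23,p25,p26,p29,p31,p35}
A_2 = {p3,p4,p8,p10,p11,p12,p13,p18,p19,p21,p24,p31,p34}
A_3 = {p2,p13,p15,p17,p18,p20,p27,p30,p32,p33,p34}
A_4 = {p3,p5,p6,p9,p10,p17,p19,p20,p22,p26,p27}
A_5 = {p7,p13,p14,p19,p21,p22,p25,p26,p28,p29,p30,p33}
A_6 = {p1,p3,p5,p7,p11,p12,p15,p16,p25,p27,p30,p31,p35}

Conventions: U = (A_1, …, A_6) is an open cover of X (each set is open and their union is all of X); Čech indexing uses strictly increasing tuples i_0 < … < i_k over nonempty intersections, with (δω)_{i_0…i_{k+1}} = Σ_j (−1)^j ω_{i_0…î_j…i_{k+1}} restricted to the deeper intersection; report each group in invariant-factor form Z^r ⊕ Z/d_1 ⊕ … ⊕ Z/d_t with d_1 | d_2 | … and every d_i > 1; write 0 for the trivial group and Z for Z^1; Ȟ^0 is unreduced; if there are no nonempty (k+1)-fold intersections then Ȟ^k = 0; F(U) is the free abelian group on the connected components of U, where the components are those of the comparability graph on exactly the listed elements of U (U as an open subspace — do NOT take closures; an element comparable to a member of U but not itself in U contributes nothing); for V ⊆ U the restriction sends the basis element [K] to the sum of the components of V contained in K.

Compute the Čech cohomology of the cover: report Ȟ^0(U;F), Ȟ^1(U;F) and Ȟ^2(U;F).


Ȟ^0 = Z, Ȟ^1 = 0, Ȟ^2 = Z/2

nonempty overlaps:
  A12={p4,p8,p18,p31} A13={p2,p18,p20} A14={p9,p20,p26} A15={p25,p26,p29} A16={p25,p31,p35} A23={p13,p18,p34} A24={p3,p10,p19} A25={p13,p19,p21} A26={p3,p11,p12,p31} A34={p17,p20,p27} A35={p13,p30,p33} A36={p15,p27,p30} A45={p19,p22,p26} A46={p3,p5,p27} A56={p7,p25,p30}
  A123={p18} A126={p31} A134={p20} A145={p26} A156={p25} A235={p13} A245={p19} A246={p3} A346={p27} A356={p30}
components per intersection:
  A1: {p2,p4,p8,p9,p18,p20,p23,p25,p26,p29,p31,p35}
  A2: {p3,p4,p8,p10,p11,p12,p13,p18,p19,p21,p24,p31,p34}
  A3: {p2,p13,p15,p17,p18,p20,p27,p30,p32,p33,p34}
  A4: {p3,p5,p6,p9,p10,p17,p19,p20,p22,p26,p27}
  A5: {p7,p13,p14,p19,p21,p22,p25,p26,p28,p29,p30,p33}
  A6: {p1,p3,p5,p7,p11,p12,p15,p16,p25,p27,p30,p31,p35}
  A12: {p4,p8,p18,p31}
  A13: {p2,p18,p20}
  A14: {p9,p20,p26}
  A15: {p25,p26,p29}
  A16: {p25,p31,p35}
  A23: {p13,p18,p34}
  A24: {p3,p10,p19}
  A25: {p13,p19,p21}
  A26: {p3,p11,p12,p31}
  A34: {p17,p20,p27}
  A35: {p13,p30,p33}
  A36: {p15,p27,p30}
  A45: {p19,p22,p26}
  A46: {p3,p5,p27}
  A56: {p7,p25,p30}
  A123: {p18}
  A126: {p31}
  A134: {p20}
  A145: {p26}
  A156: {p25}
  A235: {p13}
  A245: {p19}
  A246: {p3}
  A346: {p27}
  A356: {p30}
C dims 6,15,10; δ0: rk 5, SNF 1^5; δ1: rk 10, SNF 1^9·2
degree 0: 6−5−0 = 1 → Ȟ^0 ≅ Z
degree 1: 15−10−5 = 0 → Ȟ^1 ≅ 0
degree 2: 10−0−10 = 0 plus torsion [2] → Ȟ^2 ≅ Z/2
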